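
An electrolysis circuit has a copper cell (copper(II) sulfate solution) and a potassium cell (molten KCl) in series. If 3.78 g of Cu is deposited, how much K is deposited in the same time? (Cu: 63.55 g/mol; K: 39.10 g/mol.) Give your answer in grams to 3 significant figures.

4.65 g

n(Cu) = 3.78 / 63.55 = 0.05948 mol
Cu²⁺ + 2e⁻ → Cu, so n(e⁻) = 2 × 0.05948 = 0.1190 mol
Since the cells are in series, n(e⁻) in the K cell is also 0.1190 mol.
K⁺ + e⁻ → K, so n(K) = 0.1190 mol
m(K) = 0.1190 × 39.10 = 4.65 g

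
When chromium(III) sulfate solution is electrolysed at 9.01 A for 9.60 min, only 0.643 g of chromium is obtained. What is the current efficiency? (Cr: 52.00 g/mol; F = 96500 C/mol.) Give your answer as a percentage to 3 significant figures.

69.0%

Q = 9.01 × 576 = 5190 C
n(e⁻) = 5190 / 96500 = 0.05378 mol
Cr³⁺ + 3e⁻ → Cr, so theoretical n(Cr) = 0.01793 mol → 0.9324 g
Efficiency = 0.643 / 0.9324 = 0.6896 = 69.0%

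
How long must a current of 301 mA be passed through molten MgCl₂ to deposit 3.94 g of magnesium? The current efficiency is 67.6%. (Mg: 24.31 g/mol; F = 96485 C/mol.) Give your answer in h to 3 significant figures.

n(Mg) = 3.94 / 24.31 = 0.1621 mol
Mg²⁺ + 2e⁻ → Mg, so n(e⁻) = 2 × 0.1621 = 0.3242 mol
Q = 0.3242 × 96485 / 0.676 = 46270 C
t = Q / I = 46270 / 0.301 = 1.537×10^5 s = 42.7 h

42.7 h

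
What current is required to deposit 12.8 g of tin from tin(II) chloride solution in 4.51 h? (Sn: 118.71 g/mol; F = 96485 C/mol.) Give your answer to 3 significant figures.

n(Sn) = 12.8 / 118.71 = 0.1078 mol
Sn²⁺ + 2e⁻ → Sn, so n(e⁻) = 2 × 0.1078 = 0.2156 mol
Q = 0.2156 × 96485 = 20800 C
I = Q / t = 20800 / 16236 s = 1.28 A

1.28 A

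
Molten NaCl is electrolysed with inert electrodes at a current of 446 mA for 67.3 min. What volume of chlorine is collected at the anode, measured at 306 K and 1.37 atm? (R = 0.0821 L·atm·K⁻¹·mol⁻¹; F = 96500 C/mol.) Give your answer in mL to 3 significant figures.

Q = 0.446 A × 4038 s = 1801 C
n(e⁻) = 1801 / 96500 = 0.01866 mol
2Cl⁻ → Cl₂ + 2e⁻, so n(Cl₂) = 0.01866 / 2 = 0.009330 mol
V = nRT/P = 0.009330 × 0.0821 × 306 / 1.37 = 0.1711 L
= 171 mL

171 mL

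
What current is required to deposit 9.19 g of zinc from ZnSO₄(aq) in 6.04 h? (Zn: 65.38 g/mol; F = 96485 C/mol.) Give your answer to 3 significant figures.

1.25 A

n(Zn) = 9.19 / 65.38 = 0.1406 mol
Zn²⁺ + 2e⁻ → Zn, so n(e⁻) = 2 × 0.1406 = 0.2812 mol
Q = 0.2812 × 96485 = 27130 C
I = Q / t = 27130 / 21744 s = 1.25 A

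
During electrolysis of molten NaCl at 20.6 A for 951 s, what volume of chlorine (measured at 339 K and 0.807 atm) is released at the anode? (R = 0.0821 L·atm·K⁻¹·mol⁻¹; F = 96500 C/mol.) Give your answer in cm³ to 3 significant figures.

3500 cm³

Q = It = 20.6 × 951 = 19590 C
n(e⁻) = Q/F = 19590/96500 = 0.2030 mol
2Cl⁻ → Cl₂ + 2e⁻, so n(Cl₂) = 0.2030 / 2 = 0.1015 mol
V = nRT/P = 0.1015 × 0.0821 × 339 / 0.807 = 3.501 L
= 3500 cm³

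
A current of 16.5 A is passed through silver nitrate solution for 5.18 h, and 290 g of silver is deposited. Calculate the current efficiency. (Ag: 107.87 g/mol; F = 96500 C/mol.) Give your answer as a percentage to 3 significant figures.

Q = 16.5 × 18648 = 3.077×10^5 C
n(e⁻) = 3.077×10^5 / 96500 = 3.189 mol
Ag⁺ + e⁻ → Ag, so theoretical n(Ag) = 3.189 mol → 344.0 g
Efficiency = 290 / 344.0 = 0.8430 = 84.3%

84.3%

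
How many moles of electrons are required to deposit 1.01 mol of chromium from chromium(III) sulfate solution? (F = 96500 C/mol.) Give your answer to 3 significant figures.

Cr³⁺ + 3e⁻ → Cr, so n(e⁻) = 3 × 1.01 = 3.030 mol

3.03 mol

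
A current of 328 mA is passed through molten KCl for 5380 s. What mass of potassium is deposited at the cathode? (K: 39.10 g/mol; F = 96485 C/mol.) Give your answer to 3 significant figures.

0.715 g

Q = It = 0.328 × 5380 = 1765 C
n(e⁻) = Q/F = 1765/96485 = 0.01829 mol
K⁺ + e⁻ → K, so n(K) = 0.01829 mol
m = 0.01829 × 39.10 = 0.715 g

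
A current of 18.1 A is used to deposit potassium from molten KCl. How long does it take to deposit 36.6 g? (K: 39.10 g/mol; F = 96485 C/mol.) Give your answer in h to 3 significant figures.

n(K) = 36.6 / 39.10 = 0.9361 mol
K⁺ + e⁻ → K, so n(e⁻) = 0.9361 mol
Q = 0.9361 × 96485 = 90320 C
t = Q / I = 90320 / 18.1 = 4990 s = 1.39 h

1.39 h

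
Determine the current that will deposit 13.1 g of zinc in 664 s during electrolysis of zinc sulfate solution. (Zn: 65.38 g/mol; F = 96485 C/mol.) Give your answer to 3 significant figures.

n(Zn) = 13.1 / 65.38 = 0.2004 mol
Zn²⁺ + 2e⁻ → Zn, so n(e⁻) = 2 × 0.2004 = 0.4008 mol
Q = 0.4008 × 96485 = 38670 C
I = Q / t = 38670 / 664 s = 58.2 A

58.2 A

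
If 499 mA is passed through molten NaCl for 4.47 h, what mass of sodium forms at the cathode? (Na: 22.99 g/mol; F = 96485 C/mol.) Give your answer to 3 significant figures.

Q = 0.499 A × 16092 s = 8030 C
n(e⁻) = Q/F = 8030/96485 = 0.08323 mol
Na⁺ + e⁻ → Na, so n(Na) = 0.08323 mol
m = 0.08323 × 22.99 = 1.91 g

1.91 g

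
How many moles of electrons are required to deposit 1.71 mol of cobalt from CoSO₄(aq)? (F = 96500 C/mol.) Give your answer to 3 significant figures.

Co²⁺ + 2e⁻ → Co, so n(e⁻) = 2 × 1.71 = 3.420 mol

3.42 mol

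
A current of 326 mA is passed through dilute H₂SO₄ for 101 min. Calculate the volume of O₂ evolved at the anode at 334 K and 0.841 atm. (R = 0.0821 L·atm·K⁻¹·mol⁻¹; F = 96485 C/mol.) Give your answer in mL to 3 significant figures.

Q = 0.326 A × 6060 s = 1976 C
n(e⁻) = Q/F = 1976/96485 = 0.02048 mol
2H₂O → O₂ + 4H⁺ + 4e⁻, so n(O₂) = 0.02048 / 4 = 0.005120 mol
V = nRT/P = 0.005120 × 0.0821 × 334 / 0.841 = 0.1669 L
= 167 mL

167 mL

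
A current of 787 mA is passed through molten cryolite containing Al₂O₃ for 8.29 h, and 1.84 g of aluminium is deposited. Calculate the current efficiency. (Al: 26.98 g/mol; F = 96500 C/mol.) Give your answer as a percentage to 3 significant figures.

Q = 0.787 × 29844 = 23490 C
n(e⁻) = 23490 / 96500 = 0.2434 mol
Al³⁺ + 3e⁻ → Al, so theoretical n(Al) = 0.08113 mol → 2.189 g
Efficiency = 1.84 / 2.189 = 0.8406 = 84.1%

84.1%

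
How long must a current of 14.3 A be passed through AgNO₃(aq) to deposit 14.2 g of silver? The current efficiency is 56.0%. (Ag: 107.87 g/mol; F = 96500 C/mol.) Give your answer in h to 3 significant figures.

n(Ag) = 14.2 / 107.87 = 0.1316 mol
Ag⁺ + e⁻ → Ag, so n(e⁻) = 0.1316 mol
Q = 0.1316 × 96500 / 0.560 = 22680 C
t = Q / I = 22680 / 14.3 = 1586 s = 0.441 h

0.441 h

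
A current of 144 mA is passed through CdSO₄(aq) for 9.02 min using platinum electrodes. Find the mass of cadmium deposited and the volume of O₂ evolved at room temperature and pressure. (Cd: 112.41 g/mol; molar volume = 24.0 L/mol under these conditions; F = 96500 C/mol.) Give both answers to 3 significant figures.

0.0454 g Cd; 0.00485 L O₂

Q = 0.144 × 541.2 = 77.93 C; n(e⁻) = 77.93 / 96500 = 8.076×10^-4 mol
Cathode: Cd²⁺ + 2e⁻ → Cd → n(Cd) = 8.076×10^-4/2 = 4.038×10^-4 mol → 0.0454 g
Anode: 2H₂O → O₂ + 4H⁺ + 4e⁻ → n(O₂) = 8.076×10^-4/4 = 2.019×10^-4 mol → 0.00485 L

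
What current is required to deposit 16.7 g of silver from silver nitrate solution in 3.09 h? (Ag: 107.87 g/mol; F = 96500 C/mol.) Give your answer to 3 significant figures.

1.34 A

n(Ag) = 16.7 / 107.87 = 0.1548 mol
Ag⁺ + e⁻ → Ag, so n(e⁻) = 0.1548 mol
Q = 0.1548 × 96500 = 14940 C
I = Q / t = 14940 / 11124 s = 1.34 A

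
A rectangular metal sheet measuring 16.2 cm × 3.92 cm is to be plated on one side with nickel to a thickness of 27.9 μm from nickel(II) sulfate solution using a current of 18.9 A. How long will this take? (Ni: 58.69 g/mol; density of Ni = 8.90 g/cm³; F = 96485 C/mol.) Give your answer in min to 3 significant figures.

4.57 min

Plated area = 16.2 × 3.92 = 63.50 cm²
Volume = 63.50 × 27.9×10⁻⁴ cm = 0.1772 cm³
m(Ni) = 0.1772 × 8.90 = 1.577 g
n(Ni) = 1.577 / 58.69 = 0.02687 mol; n(e⁻) = 2 × 0.02687 = 0.05374 mol
Q = 0.05374 × 96485 = 5185 C
t = 5185 / 18.9 = 274.3 s = 4.57 min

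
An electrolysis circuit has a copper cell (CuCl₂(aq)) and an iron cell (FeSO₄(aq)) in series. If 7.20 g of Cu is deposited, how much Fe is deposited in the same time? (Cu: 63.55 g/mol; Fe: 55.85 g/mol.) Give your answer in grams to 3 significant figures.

6.33 g

n(Cu) = 7.20 / 63.55 = 0.1133 mol
Cu²⁺ + 2e⁻ → Cu, so n(e⁻) = 2 × 0.1133 = 0.2266 mol
Since the cells are in series, n(e⁻) in the Fe cell is also 0.2266 mol.
Fe²⁺ + 2e⁻ → Fe, so n(Fe) = 0.2266 / 2 = 0.1133 mol
m(Fe) = 0.1133 × 55.85 = 6.33 g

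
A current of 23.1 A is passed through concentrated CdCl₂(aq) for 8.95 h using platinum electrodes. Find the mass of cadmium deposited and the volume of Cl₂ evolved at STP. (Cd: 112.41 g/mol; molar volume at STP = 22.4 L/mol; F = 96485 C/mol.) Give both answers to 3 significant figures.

434 g Cd; 86.4 L Cl₂

Q = 23.1 × 32220 = 7.443×10^5 C; n(e⁻) = 7.443×10^5 / 96485 = 7.714 mol
Cathode: Cd²⁺ + 2e⁻ → Cd → n(Cd) = 7.714/2 = 3.857 mol → 434 g
Anode: 2Cl⁻ → Cl₂ + 2e⁻ → n(Cl₂) = 7.714/2 = 3.857 mol → 86.4 L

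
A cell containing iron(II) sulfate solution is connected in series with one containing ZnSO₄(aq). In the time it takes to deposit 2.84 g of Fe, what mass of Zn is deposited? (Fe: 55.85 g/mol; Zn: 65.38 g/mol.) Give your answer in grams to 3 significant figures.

n(Fe) = 2.84 / 55.85 = 0.05085 mol
Fe²⁺ + 2e⁻ → Fe, so n(e⁻) = 2 × 0.05085 = 0.1017 mol
The cells are in series, so the same charge (and hence the same n(e⁻) = 0.1017 mol) passes through both.
Zn²⁺ + 2e⁻ → Zn, so n(Zn) = 0.1017 / 2 = 0.05085 mol
m(Zn) = 0.05085 × 65.38 = 3.32 g

3.32 g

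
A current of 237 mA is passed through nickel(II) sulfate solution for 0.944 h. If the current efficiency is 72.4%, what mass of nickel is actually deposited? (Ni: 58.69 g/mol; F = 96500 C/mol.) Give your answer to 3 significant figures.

0.177 g

Q = 0.237 × 3398.4 = 805.4 C
n(e⁻) = 805.4 / 96500 = 0.008346 mol
Ni²⁺ + 2e⁻ → Ni, so theoretical m(Ni) = 0.004173 × 58.69 = 0.2449 g
Actual mass = 72.4% × 0.2449 = 0.177 g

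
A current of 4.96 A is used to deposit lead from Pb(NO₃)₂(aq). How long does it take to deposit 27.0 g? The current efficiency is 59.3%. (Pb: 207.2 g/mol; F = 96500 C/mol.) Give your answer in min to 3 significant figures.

n(Pb) = 27.0 / 207.2 = 0.1303 mol
Pb²⁺ + 2e⁻ → Pb, so n(e⁻) = 2 × 0.1303 = 0.2606 mol
Q = 0.2606 × 96500 / 0.593 = 42410 C
t = Q / I = 42410 / 4.96 = 8550 s = 143 min

143 min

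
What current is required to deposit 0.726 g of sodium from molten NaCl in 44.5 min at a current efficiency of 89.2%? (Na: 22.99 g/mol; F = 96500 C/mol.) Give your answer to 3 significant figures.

n(Na) = 0.726 / 22.99 = 0.03158 mol
Na⁺ + e⁻ → Na, so n(e⁻) = 0.03158 mol
Q = 0.03158 × 96500 / 0.892 = 3416 C
I = Q / t = 3416 / 2670 s = 1.28 A

1.28 A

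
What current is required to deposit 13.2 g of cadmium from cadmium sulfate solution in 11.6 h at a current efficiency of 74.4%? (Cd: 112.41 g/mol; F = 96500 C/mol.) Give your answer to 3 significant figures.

n(Cd) = 13.2 / 112.41 = 0.1174 mol
Cd²⁺ + 2e⁻ → Cd, so n(e⁻) = 2 × 0.1174 = 0.2348 mol
Q = 0.2348 × 96500 / 0.744 = 30450 C
I = Q / t = 30450 / 41760 s = 0.729 A

0.729 A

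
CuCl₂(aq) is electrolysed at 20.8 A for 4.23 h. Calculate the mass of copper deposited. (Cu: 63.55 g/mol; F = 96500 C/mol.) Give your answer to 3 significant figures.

104 g

Charge passed = 20.8 × 15228 = 3.167×10^5 C
Moles of electrons = 3.167×10^5 / 96500 = 3.282 mol
Cu²⁺ + 2e⁻ → Cu, so n(Cu) = 3.282 / 2 = 1.641 mol
m = 1.641 × 63.55 = 104 g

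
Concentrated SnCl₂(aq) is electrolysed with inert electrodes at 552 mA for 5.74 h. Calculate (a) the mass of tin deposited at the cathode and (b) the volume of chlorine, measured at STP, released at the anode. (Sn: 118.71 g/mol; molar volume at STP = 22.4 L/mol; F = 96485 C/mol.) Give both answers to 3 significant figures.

Q = 0.552 × 20664 = 11410 C; n(e⁻) = 11410 / 96485 = 0.1183 mol
Cathode: Sn²⁺ + 2e⁻ → Sn → n(Sn) = 0.1183/2 = 0.05915 mol → 7.02 g
Anode: 2Cl⁻ → Cl₂ + 2e⁻ → n(Cl₂) = 0.1183/2 = 0.05915 mol → 1.32 L

7.02 g Sn; 1.32 L Cl₂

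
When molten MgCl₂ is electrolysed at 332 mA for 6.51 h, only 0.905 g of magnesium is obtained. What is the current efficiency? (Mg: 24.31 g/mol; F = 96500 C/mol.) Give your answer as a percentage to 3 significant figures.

92.3%

Q = 0.332 × 23436 = 7781 C
n(e⁻) = 7781 / 96500 = 0.08063 mol
Mg²⁺ + 2e⁻ → Mg, so theoretical n(Mg) = 0.04032 mol → 0.9802 g
Efficiency = 0.905 / 0.9802 = 0.9233 = 92.3%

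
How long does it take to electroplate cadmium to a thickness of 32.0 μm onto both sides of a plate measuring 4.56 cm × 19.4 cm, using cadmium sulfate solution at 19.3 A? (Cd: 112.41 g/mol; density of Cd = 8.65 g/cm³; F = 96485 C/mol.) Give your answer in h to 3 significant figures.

0.121 h

Plated area = 2 × 4.56 × 19.4 = 176.9 cm²
Volume = 176.9 × 32.0×10⁻⁴ cm = 0.5661 cm³
m(Cd) = 0.5661 × 8.65 = 4.897 g
n(Cd) = 4.897 / 112.41 = 0.04356 mol; n(e⁻) = 2 × 0.04356 = 0.08712 mol
Q = 0.08712 × 96485 = 8406 C
t = 8406 / 19.3 = 435.5 s = 0.121 h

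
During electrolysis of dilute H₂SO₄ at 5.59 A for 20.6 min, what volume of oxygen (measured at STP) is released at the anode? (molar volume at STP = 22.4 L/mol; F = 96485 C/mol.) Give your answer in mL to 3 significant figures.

Charge passed = 5.59 × 1236 = 6909 C
n(e⁻) = Q/F = 6909/96485 = 0.07161 mol
2H₂O → O₂ + 4H⁺ + 4e⁻, so n(O₂) = 0.07161 / 4 = 0.01790 mol
V = 0.01790 × 22.4 = 0.4010 L
= 401 mL

401 mL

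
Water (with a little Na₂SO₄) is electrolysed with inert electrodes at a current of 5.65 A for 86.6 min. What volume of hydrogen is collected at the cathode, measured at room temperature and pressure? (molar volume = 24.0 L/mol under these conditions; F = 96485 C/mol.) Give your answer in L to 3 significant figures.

Q = 5.65 A × 5196 s = 29360 C
n(e⁻) = 29360 / 96485 = 0.3043 mol
2H⁺ + 2e⁻ → H₂, so n(H₂) = 0.3043 / 2 = 0.1522 mol
V = 0.1522 × 24.0 = 3.653 L

3.65 L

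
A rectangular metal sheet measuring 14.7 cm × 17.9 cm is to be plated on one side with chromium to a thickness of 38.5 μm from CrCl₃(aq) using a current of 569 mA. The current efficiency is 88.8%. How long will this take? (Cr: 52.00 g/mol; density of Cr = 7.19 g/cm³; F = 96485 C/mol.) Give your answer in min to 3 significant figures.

Plated area = 14.7 × 17.9 = 263.1 cm²
Volume = 263.1 × 38.5×10⁻⁴ cm = 1.013 cm³
m(Cr) = 1.013 × 7.19 = 7.283 g
n(Cr) = 7.283 / 52.00 = 0.1401 mol; n(e⁻) = 3 × 0.1401 = 0.4203 mol
Q = 0.4203 × 96485 / 0.888 = 45670 C
t = 45670 / 0.569 = 80260 s = 1340 min

1340 min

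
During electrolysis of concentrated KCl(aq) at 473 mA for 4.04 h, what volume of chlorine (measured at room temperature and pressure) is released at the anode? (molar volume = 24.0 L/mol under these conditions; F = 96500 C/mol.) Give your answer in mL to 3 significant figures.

Charge passed = 0.473 × 14544 = 6879 C
Moles of electrons = 6879 / 96500 = 0.07128 mol
2Cl⁻ → Cl₂ + 2e⁻, so n(Cl₂) = 0.07128 / 2 = 0.03564 mol
V = 0.03564 × 24.0 = 0.8554 L
= 855 mL

855 mL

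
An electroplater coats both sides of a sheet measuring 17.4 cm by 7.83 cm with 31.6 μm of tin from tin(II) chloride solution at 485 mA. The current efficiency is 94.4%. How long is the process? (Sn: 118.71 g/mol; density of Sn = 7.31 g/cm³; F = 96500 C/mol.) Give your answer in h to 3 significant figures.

6.21 h

Plated area = 2 × 17.4 × 7.83 = 272.5 cm²
Volume = 272.5 × 31.6×10⁻⁴ cm = 0.8611 cm³
m(Sn) = 0.8611 × 7.31 = 6.295 g
n(Sn) = 6.295 / 118.71 = 0.05303 mol; n(e⁻) = 2 × 0.05303 = 0.1061 mol
Q = 0.1061 × 96500 / 0.944 = 10850 C
t = 10850 / 0.485 = 22370 s = 6.21 h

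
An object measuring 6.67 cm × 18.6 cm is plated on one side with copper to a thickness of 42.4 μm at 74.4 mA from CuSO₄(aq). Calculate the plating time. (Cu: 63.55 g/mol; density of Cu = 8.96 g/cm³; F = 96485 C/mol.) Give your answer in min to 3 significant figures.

Plated area = 6.67 × 18.6 = 124.1 cm²
Volume = 124.1 × 42.4×10⁻⁴ cm = 0.5262 cm³
m(Cu) = 0.5262 × 8.96 = 4.715 g
n(Cu) = 4.715 / 63.55 = 0.07419 mol; n(e⁻) = 2 × 0.07419 = 0.1484 mol
Q = 0.1484 × 96485 = 14320 C
t = 14320 / 0.0744 = 1.925×10^5 s = 3210 min

3210 min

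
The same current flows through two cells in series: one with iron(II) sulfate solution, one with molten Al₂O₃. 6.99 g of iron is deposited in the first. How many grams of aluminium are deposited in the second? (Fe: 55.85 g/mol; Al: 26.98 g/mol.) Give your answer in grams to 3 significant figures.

2.25 g

n(Fe) = 6.99 / 55.85 = 0.1252 mol
Fe²⁺ + 2e⁻ → Fe, so n(e⁻) = 2 × 0.1252 = 0.2504 mol
Same current for the same time ⇒ same n(e⁻) = 0.2504 mol in both cells.
Al³⁺ + 3e⁻ → Al, so n(Al) = 0.2504 / 3 = 0.08347 mol
m(Al) = 0.08347 × 26.98 = 2.25 g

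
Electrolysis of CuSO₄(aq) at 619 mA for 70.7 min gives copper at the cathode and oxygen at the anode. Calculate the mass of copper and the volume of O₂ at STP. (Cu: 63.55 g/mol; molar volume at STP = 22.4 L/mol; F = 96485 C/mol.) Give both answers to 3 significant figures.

0.865 g Cu; 0.152 L O₂

Q = 0.619 × 4242 = 2626 C; n(e⁻) = 2626 / 96485 = 0.02722 mol
Cathode: Cu²⁺ + 2e⁻ → Cu → n(Cu) = 0.02722/2 = 0.01361 mol → 0.865 g
Anode: 2H₂O → O₂ + 4H⁺ + 4e⁻ → n(O₂) = 0.02722/4 = 0.006805 mol → 0.152 L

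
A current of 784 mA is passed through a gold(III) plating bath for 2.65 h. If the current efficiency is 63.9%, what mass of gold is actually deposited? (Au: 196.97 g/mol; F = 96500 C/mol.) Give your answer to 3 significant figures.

3.25 g

Q = 0.784 × 9540 = 7479 C
n(e⁻) = 7479 / 96500 = 0.07750 mol
Au³⁺ + 3e⁻ → Au, so theoretical m(Au) = 0.02583 × 196.97 = 5.088 g
Actual mass = 63.9% × 5.088 = 3.25 g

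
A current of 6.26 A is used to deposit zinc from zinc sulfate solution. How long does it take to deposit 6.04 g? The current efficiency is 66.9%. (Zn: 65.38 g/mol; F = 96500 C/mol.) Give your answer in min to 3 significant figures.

71.0 min

n(Zn) = 6.04 / 65.38 = 0.09238 mol
Zn²⁺ + 2e⁻ → Zn, so n(e⁻) = 2 × 0.09238 = 0.1848 mol
Q = 0.1848 × 96500 / 0.669 = 26660 C
t = Q / I = 26660 / 6.26 = 4259 s = 71.0 min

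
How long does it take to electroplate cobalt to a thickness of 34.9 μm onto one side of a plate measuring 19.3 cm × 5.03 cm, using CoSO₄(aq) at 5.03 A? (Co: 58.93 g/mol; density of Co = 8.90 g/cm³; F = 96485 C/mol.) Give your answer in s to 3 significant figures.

Plated area = 19.3 × 5.03 = 97.08 cm²
Volume = 97.08 × 34.9×10⁻⁴ cm = 0.3388 cm³
m(Co) = 0.3388 × 8.90 = 3.015 g
n(Co) = 3.015 / 58.93 = 0.05116 mol; n(e⁻) = 2 × 0.05116 = 0.1023 mol
Q = 0.1023 × 96485 = 9870 C
t = 9870 / 5.03 = 1962 s

1960 s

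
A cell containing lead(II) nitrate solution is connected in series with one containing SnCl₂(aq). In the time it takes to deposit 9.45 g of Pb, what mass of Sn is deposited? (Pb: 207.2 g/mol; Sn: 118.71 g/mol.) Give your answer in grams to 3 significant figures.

5.41 g

n(Pb) = 9.45 / 207.2 = 0.04561 mol
Pb²⁺ + 2e⁻ → Pb, so n(e⁻) = 2 × 0.04561 = 0.09122 mol
The cells are in series, so the same charge (and hence the same n(e⁻) = 0.09122 mol) passes through both.
Sn²⁺ + 2e⁻ → Sn, so n(Sn) = 0.09122 / 2 = 0.04561 mol
m(Sn) = 0.04561 × 118.71 = 5.41 g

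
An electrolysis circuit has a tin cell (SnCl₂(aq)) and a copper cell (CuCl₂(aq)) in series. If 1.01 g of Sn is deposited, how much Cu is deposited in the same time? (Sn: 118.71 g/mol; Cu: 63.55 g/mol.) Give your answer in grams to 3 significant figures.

n(Sn) = 1.01 / 118.71 = 0.008508 mol
Sn²⁺ + 2e⁻ → Sn, so n(e⁻) = 2 × 0.008508 = 0.01702 mol
Same current for the same time ⇒ same n(e⁻) = 0.01702 mol in both cells.
Cu²⁺ + 2e⁻ → Cu, so n(Cu) = 0.01702 / 2 = 0.008510 mol
m(Cu) = 0.008510 × 63.55 = 0.541 g

0.541 g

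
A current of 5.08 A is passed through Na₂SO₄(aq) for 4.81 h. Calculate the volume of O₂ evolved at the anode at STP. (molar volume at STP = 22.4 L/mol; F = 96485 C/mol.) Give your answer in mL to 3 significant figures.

5110 mL

Q = 5.08 A × 17316 s = 87970 C
n(e⁻) = Q/F = 87970/96485 = 0.9117 mol
2H₂O → O₂ + 4H⁺ + 4e⁻, so n(O₂) = 0.9117 / 4 = 0.2279 mol
V = 0.2279 × 22.4 = 5.105 L
= 5110 mL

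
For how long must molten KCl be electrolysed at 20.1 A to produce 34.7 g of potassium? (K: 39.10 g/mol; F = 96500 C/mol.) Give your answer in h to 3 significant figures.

1.18 h

n(K) = 34.7 / 39.10 = 0.8875 mol
K⁺ + e⁻ → K, so n(e⁻) = 0.8875 mol
Q = 0.8875 × 96500 = 85640 C
t = Q / I = 85640 / 20.1 = 4261 s = 1.18 h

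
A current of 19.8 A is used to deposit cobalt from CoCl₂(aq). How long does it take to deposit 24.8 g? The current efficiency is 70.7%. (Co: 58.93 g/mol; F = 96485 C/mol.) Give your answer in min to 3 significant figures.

n(Co) = 24.8 / 58.93 = 0.4208 mol
Co²⁺ + 2e⁻ → Co, so n(e⁻) = 2 × 0.4208 = 0.8416 mol
Q = 0.8416 × 96485 / 0.707 = 1.149×10^5 C
t = Q / I = 1.149×10^5 / 19.8 = 5803 s = 96.7 min

96.7 min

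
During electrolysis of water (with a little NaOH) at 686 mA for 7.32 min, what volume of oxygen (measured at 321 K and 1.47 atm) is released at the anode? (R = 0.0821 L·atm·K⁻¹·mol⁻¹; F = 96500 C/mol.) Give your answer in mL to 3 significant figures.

14.0 mL

Q = It = 0.686 × 439.2 = 301.3 C
Moles of electrons = 301.3 / 96500 = 0.003122 mol
2H₂O → O₂ + 4H⁺ + 4e⁻, so n(O₂) = 0.003122 / 4 = 7.805×10^-4 mol
V = nRT/P = 7.805×10^-4 × 0.0821 × 321 / 1.47 = 0.01399 L
= 14.0 mL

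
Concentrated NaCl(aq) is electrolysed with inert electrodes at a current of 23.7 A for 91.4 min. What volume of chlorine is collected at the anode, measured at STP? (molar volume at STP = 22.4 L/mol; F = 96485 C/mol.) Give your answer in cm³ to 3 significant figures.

15100 cm³

Charge passed = 23.7 × 5484 = 1.300×10^5 C
Moles of electrons = 1.300×10^5 / 96485 = 1.347 mol
2Cl⁻ → Cl₂ + 2e⁻, so n(Cl₂) = 1.347 / 2 = 0.6735 mol
V = 0.6735 × 22.4 = 15.09 L
= 15100 cm³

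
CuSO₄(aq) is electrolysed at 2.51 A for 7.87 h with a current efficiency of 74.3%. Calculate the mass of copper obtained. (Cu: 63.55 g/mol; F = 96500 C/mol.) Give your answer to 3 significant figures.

Q = 2.51 × 28332 = 71110 C
n(e⁻) = 71110 / 96500 = 0.7369 mol
Cu²⁺ + 2e⁻ → Cu, so theoretical m(Cu) = 0.3685 × 63.55 = 23.42 g
Actual mass = 74.3% × 23.42 = 17.4 g

17.4 g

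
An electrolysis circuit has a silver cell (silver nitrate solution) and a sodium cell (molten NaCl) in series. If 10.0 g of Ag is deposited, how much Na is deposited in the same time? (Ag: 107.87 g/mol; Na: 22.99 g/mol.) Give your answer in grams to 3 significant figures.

n(Ag) = 10.0 / 107.87 = 0.09270 mol
Ag⁺ + e⁻ → Ag, so n(e⁻) = 0.09270 mol
In series, the same 0.09270 mol of electrons flows through the second cell.
Na⁺ + e⁻ → Na, so n(Na) = 0.09270 mol
m(Na) = 0.09270 × 22.99 = 2.13 g

2.13 g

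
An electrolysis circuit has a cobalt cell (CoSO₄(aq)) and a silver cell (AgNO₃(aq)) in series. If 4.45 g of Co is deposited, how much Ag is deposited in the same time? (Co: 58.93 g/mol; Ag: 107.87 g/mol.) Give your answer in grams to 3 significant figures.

16.3 g

n(Co) = 4.45 / 58.93 = 0.07551 mol
Co²⁺ + 2e⁻ → Co, so n(e⁻) = 2 × 0.07551 = 0.1510 mol
Same current for the same time ⇒ same n(e⁻) = 0.1510 mol in both cells.
Ag⁺ + e⁻ → Ag, so n(Ag) = 0.1510 mol
m(Ag) = 0.1510 × 107.87 = 16.3 g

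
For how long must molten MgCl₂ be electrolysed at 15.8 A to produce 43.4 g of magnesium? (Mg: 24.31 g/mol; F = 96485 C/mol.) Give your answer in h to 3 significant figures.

n(Mg) = 43.4 / 24.31 = 1.785 mol
Mg²⁺ + 2e⁻ → Mg, so n(e⁻) = 2 × 1.785 = 3.570 mol
Q = 3.570 × 96485 = 3.445×10^5 C
t = Q / I = 3.445×10^5 / 15.8 = 21800 s = 6.06 h

6.06 h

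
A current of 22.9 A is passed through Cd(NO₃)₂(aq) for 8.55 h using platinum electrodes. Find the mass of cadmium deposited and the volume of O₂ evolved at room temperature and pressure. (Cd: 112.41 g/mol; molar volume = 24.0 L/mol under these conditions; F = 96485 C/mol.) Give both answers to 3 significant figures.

Q = 22.9 × 30780 = 7.049×10^5 C; n(e⁻) = 7.049×10^5 / 96485 = 7.306 mol
Cathode: Cd²⁺ + 2e⁻ → Cd → n(Cd) = 7.306/2 = 3.653 mol → 411 g
Anode: 2H₂O → O₂ + 4H⁺ + 4e⁻ → n(O₂) = 7.306/4 = 1.827 mol → 43.8 L

411 g Cd; 43.8 L O₂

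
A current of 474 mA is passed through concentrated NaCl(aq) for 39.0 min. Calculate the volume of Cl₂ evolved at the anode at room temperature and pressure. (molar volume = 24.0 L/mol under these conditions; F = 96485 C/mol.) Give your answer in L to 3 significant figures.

Q = 0.474 A × 2340 s = 1109 C
Moles of electrons = 1109 / 96485 = 0.01149 mol
2Cl⁻ → Cl₂ + 2e⁻, so n(Cl₂) = 0.01149 / 2 = 0.005745 mol
V = 0.005745 × 24.0 = 0.1379 L

0.138 L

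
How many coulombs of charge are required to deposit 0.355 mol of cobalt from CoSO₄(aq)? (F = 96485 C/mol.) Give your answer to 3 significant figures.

68500 C

Co²⁺ + 2e⁻ → Co, so n(e⁻) = 2 × 0.355 = 0.7100 mol
Q = 0.7100 × 96485 = 68500 C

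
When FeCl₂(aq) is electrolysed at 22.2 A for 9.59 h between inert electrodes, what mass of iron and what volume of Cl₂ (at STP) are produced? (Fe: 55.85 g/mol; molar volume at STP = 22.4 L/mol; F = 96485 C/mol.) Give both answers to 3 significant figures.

222 g Fe; 89.0 L Cl₂

Q = 22.2 × 34524 = 7.664×10^5 C; n(e⁻) = 7.664×10^5 / 96485 = 7.943 mol
Cathode: Fe²⁺ + 2e⁻ → Fe → n(Fe) = 7.943/2 = 3.972 mol → 222 g
Anode: 2Cl⁻ → Cl₂ + 2e⁻ → n(Cl₂) = 7.943/2 = 3.972 mol → 89.0 L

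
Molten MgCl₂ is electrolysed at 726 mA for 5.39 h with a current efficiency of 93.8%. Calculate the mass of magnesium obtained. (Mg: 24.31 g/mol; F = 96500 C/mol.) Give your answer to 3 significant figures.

Q = 0.726 × 19404 = 14090 C
n(e⁻) = 14090 / 96500 = 0.1460 mol
Mg²⁺ + 2e⁻ → Mg, so theoretical m(Mg) = 0.07300 × 24.31 = 1.775 g
Actual mass = 93.8% × 1.775 = 1.66 g

1.66 g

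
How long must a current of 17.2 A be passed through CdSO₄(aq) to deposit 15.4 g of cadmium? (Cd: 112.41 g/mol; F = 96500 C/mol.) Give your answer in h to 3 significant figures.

n(Cd) = 15.4 / 112.41 = 0.1370 mol
Cd²⁺ + 2e⁻ → Cd, so n(e⁻) = 2 × 0.1370 = 0.2740 mol
Q = 0.2740 × 96500 = 26440 C
t = Q / I = 26440 / 17.2 = 1537 s = 0.427 h

0.427 h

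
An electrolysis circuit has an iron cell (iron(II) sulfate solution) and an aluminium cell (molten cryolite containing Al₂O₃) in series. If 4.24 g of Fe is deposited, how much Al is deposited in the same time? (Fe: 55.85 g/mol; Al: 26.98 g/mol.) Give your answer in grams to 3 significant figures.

1.37 g

n(Fe) = 4.24 / 55.85 = 0.07592 mol
Fe²⁺ + 2e⁻ → Fe, so n(e⁻) = 2 × 0.07592 = 0.1518 mol
The cells are in series, so the same charge (and hence the same n(e⁻) = 0.1518 mol) passes through both.
Al³⁺ + 3e⁻ → Al, so n(Al) = 0.1518 / 3 = 0.05060 mol
m(Al) = 0.05060 × 26.98 = 1.37 g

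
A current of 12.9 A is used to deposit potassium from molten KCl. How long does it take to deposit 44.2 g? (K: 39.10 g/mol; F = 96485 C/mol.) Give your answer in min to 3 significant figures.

n(K) = 44.2 / 39.10 = 1.130 mol
K⁺ + e⁻ → K, so n(e⁻) = 1.130 mol
Q = 1.130 × 96485 = 1.090×10^5 C
t = Q / I = 1.090×10^5 / 12.9 = 8450 s = 141 min

141 min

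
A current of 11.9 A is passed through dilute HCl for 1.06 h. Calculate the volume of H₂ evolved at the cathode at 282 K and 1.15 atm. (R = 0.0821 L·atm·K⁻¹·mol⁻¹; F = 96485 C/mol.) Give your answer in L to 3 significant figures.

4.74 L

Q = 11.9 A × 3816 s = 45410 C
n(e⁻) = Q/F = 45410/96485 = 0.4706 mol
2H⁺ + 2e⁻ → H₂, so n(H₂) = 0.4706 / 2 = 0.2353 mol
V = nRT/P = 0.2353 × 0.0821 × 282 / 1.15 = 4.737 L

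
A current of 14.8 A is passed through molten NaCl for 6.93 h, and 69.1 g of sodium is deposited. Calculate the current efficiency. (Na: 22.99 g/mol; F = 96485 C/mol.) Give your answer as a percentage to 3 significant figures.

Q = 14.8 × 24948 = 3.692×10^5 C
n(e⁻) = 3.692×10^5 / 96485 = 3.827 mol
Na⁺ + e⁻ → Na, so theoretical n(Na) = 3.827 mol → 87.98 g
Efficiency = 69.1 / 87.98 = 0.7854 = 78.5%

78.5%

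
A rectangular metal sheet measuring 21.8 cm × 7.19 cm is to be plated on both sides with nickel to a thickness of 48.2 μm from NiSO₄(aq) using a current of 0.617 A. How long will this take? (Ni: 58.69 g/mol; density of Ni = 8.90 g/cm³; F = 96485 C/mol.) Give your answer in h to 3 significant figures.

19.9 h

Plated area = 2 × 21.8 × 7.19 = 313.5 cm²
Volume = 313.5 × 48.2×10⁻⁴ cm = 1.511 cm³
m(Ni) = 1.511 × 8.90 = 13.45 g
n(Ni) = 13.45 / 58.69 = 0.2292 mol; n(e⁻) = 2 × 0.2292 = 0.4584 mol
Q = 0.4584 × 96485 = 44230 C
t = 44230 / 0.617 = 71690 s = 19.9 h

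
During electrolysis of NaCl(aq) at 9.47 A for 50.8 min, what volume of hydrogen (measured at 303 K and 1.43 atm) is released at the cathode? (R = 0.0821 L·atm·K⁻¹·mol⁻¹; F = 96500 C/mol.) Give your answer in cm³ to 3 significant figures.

Charge passed = 9.47 × 3048 = 28860 C
Moles of electrons = 28860 / 96500 = 0.2991 mol
2H⁺ + 2e⁻ → H₂, so n(H₂) = 0.2991 / 2 = 0.1496 mol
V = nRT/P = 0.1496 × 0.0821 × 303 / 1.43 = 2.602 L
= 2600 cm³

2600 cm³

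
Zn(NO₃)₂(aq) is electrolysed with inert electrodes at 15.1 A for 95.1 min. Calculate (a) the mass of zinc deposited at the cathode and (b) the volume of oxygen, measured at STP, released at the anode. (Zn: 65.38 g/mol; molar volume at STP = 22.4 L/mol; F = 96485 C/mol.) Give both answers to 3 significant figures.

Q = 15.1 × 5706 = 86160 C; n(e⁻) = 86160 / 96485 = 0.8930 mol
Cathode: Zn²⁺ + 2e⁻ → Zn → n(Zn) = 0.8930/2 = 0.4465 mol → 29.2 g
Anode: 2H₂O → O₂ + 4H⁺ + 4e⁻ → n(O₂) = 0.8930/4 = 0.2233 mol → 5.00 L

29.2 g Zn; 5.00 L O₂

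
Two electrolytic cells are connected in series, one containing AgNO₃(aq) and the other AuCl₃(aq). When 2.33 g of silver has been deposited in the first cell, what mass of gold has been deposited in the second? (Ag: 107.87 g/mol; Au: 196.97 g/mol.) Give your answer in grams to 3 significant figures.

n(Ag) = 2.33 / 107.87 = 0.02160 mol
Ag⁺ + e⁻ → Ag, so n(e⁻) = 0.02160 mol
Same current for the same time ⇒ same n(e⁻) = 0.02160 mol in both cells.
Au³⁺ + 3e⁻ → Au, so n(Au) = 0.02160 / 3 = 0.007200 mol
m(Au) = 0.007200 × 196.97 = 1.42 g

1.42 g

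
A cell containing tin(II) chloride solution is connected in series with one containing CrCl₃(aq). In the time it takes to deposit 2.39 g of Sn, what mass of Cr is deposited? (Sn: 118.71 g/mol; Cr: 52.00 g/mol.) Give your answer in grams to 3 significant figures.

n(Sn) = 2.39 / 118.71 = 0.02013 mol
Sn²⁺ + 2e⁻ → Sn, so n(e⁻) = 2 × 0.02013 = 0.04026 mol
The cells are in series, so the same charge (and hence the same n(e⁻) = 0.04026 mol) passes through both.
Cr³⁺ + 3e⁻ → Cr, so n(Cr) = 0.04026 / 3 = 0.01342 mol
m(Cr) = 0.01342 × 52.00 = 0.698 g

0.698 g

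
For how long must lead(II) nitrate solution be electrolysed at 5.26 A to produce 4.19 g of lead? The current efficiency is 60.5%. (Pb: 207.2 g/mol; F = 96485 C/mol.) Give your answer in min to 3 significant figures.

20.4 min

n(Pb) = 4.19 / 207.2 = 0.02022 mol
Pb²⁺ + 2e⁻ → Pb, so n(e⁻) = 2 × 0.02022 = 0.04044 mol
Q = 0.04044 × 96485 / 0.605 = 6449 C
t = Q / I = 6449 / 5.26 = 1226 s = 20.4 min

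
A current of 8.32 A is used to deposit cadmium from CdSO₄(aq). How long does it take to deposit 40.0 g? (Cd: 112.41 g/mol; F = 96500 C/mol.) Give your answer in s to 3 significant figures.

n(Cd) = 40.0 / 112.41 = 0.3558 mol
Cd²⁺ + 2e⁻ → Cd, so n(e⁻) = 2 × 0.3558 = 0.7116 mol
Q = 0.7116 × 96500 = 68670 C
t = Q / I = 68670 / 8.32 = 8254 s

8250 s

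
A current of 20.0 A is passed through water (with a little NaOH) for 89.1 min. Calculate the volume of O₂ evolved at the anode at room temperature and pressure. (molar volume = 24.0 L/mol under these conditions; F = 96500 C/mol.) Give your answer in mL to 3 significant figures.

Q = It = 20.0 × 5346 = 1.069×10^5 C
n(e⁻) = 1.069×10^5 / 96500 = 1.108 mol
2H₂O → O₂ + 4H⁺ + 4e⁻, so n(O₂) = 1.108 / 4 = 0.2770 mol
V = 0.2770 × 24.0 = 6.648 L
= 6650 mL

6650 mL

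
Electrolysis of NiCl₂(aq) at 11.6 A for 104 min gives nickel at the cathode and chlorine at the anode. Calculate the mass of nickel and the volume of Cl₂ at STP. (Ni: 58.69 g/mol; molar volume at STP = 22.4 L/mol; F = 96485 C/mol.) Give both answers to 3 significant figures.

Q = 11.6 × 6240 = 72380 C; n(e⁻) = 72380 / 96485 = 0.7502 mol
Cathode: Ni²⁺ + 2e⁻ → Ni → n(Ni) = 0.7502/2 = 0.3751 mol → 22.0 g
Anode: 2Cl⁻ → Cl₂ + 2e⁻ → n(Cl₂) = 0.7502/2 = 0.3751 mol → 8.40 L

22.0 g Ni; 8.40 L Cl₂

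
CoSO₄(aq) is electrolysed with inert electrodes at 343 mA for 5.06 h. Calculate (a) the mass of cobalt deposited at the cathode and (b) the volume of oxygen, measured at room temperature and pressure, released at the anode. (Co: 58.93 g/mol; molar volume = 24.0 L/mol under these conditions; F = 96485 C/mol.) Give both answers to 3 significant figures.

Q = 0.343 × 18216 = 6248 C; n(e⁻) = 6248 / 96485 = 0.06476 mol
Cathode: Co²⁺ + 2e⁻ → Co → n(Co) = 0.06476/2 = 0.03238 mol → 1.91 g
Anode: 2H₂O → O₂ + 4H⁺ + 4e⁻ → n(O₂) = 0.06476/4 = 0.01619 mol → 0.389 L

1.91 g Co; 0.389 L O₂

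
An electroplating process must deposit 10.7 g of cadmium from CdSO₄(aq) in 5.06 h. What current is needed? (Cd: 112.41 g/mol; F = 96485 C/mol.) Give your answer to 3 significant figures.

1.01 A

n(Cd) = 10.7 / 112.41 = 0.09519 mol
Cd²⁺ + 2e⁻ → Cd, so n(e⁻) = 2 × 0.09519 = 0.1904 mol
Q = 0.1904 × 96485 = 18370 C
I = Q / t = 18370 / 18216 s = 1.01 A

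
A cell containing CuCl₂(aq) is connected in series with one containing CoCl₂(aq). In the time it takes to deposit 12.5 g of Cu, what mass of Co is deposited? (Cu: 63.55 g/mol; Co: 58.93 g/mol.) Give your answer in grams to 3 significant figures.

n(Cu) = 12.5 / 63.55 = 0.1967 mol
Cu²⁺ + 2e⁻ → Cu, so n(e⁻) = 2 × 0.1967 = 0.3934 mol
The cells are in series, so the same charge (and hence the same n(e⁻) = 0.3934 mol) passes through both.
Co²⁺ + 2e⁻ → Co, so n(Co) = 0.3934 / 2 = 0.1967 mol
m(Co) = 0.1967 × 58.93 = 11.6 g

11.6 g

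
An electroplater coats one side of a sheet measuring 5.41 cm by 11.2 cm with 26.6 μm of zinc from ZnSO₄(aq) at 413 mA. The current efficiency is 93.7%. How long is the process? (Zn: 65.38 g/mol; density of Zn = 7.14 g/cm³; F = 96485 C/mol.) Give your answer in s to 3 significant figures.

8780 s

Plated area = 5.41 × 11.2 = 60.59 cm²
Volume = 60.59 × 26.6×10⁻⁴ cm = 0.1612 cm³
m(Zn) = 0.1612 × 7.14 = 1.151 g
n(Zn) = 1.151 / 65.38 = 0.01760 mol; n(e⁻) = 2 × 0.01760 = 0.03520 mol
Q = 0.03520 × 96485 / 0.937 = 3625 C
t = 3625 / 0.413 = 8777 s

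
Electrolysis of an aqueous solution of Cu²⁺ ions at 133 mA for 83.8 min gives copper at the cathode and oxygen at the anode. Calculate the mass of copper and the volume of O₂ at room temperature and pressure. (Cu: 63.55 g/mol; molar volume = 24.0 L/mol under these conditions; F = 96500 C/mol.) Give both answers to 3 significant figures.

Q = 0.133 × 5028 = 668.7 C; n(e⁻) = 668.7 / 96500 = 0.006930 mol
Cathode: Cu²⁺ + 2e⁻ → Cu → n(Cu) = 0.006930/2 = 0.003465 mol → 0.220 g
Anode: 2H₂O → O₂ + 4H⁺ + 4e⁻ → n(O₂) = 0.006930/4 = 0.001733 mol → 0.0416 L

0.220 g Cu; 0.0416 L O₂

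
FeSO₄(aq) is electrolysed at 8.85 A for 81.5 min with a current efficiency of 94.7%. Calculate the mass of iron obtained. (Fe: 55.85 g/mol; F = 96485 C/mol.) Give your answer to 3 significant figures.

Q = 8.85 × 4890 = 43280 C
n(e⁻) = 43280 / 96485 = 0.4486 mol
Fe²⁺ + 2e⁻ → Fe, so theoretical m(Fe) = 0.2243 × 55.85 = 12.53 g
Actual mass = 94.7% × 12.53 = 11.9 g

11.9 g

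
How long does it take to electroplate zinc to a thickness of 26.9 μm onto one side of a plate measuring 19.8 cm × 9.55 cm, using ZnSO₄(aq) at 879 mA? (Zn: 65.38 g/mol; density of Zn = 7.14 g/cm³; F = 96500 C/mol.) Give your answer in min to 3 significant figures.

Plated area = 19.8 × 9.55 = 189.1 cm²
Volume = 189.1 × 26.9×10⁻⁴ cm = 0.5087 cm³
m(Zn) = 0.5087 × 7.14 = 3.632 g
n(Zn) = 3.632 / 65.38 = 0.05555 mol; n(e⁻) = 2 × 0.05555 = 0.1111 mol
Q = 0.1111 × 96500 = 10720 C
t = 10720 / 0.879 = 12200 s = 203 min

203 min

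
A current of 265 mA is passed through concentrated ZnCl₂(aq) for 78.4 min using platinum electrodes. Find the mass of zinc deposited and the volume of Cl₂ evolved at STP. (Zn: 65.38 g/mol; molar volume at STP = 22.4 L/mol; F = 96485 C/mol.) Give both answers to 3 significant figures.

0.422 g Zn; 0.145 L Cl₂

Q = 0.265 × 4704 = 1247 C; n(e⁻) = 1247 / 96485 = 0.01292 mol
Cathode: Zn²⁺ + 2e⁻ → Zn → n(Zn) = 0.01292/2 = 0.006460 mol → 0.422 g
Anode: 2Cl⁻ → Cl₂ + 2e⁻ → n(Cl₂) = 0.01292/2 = 0.006460 mol → 0.145 L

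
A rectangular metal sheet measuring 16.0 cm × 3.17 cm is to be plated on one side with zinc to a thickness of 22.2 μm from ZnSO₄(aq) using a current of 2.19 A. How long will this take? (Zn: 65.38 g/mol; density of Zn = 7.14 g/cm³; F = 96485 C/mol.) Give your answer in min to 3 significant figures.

18.1 min

Plated area = 16.0 × 3.17 = 50.72 cm²
Volume = 50.72 × 22.2×10⁻⁴ cm = 0.1126 cm³
m(Zn) = 0.1126 × 7.14 = 0.8040 g
n(Zn) = 0.8040 / 65.38 = 0.01230 mol; n(e⁻) = 2 × 0.01230 = 0.02460 mol
Q = 0.02460 × 96485 = 2374 C
t = 2374 / 2.19 = 1084 s = 18.1 min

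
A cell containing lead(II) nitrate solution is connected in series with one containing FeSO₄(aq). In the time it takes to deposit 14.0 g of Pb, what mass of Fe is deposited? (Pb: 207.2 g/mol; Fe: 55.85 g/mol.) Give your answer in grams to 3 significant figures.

3.77 g

n(Pb) = 14.0 / 207.2 = 0.06757 mol
Pb²⁺ + 2e⁻ → Pb, so n(e⁻) = 2 × 0.06757 = 0.1351 mol
Same current for the same time ⇒ same n(e⁻) = 0.1351 mol in both cells.
Fe²⁺ + 2e⁻ → Fe, so n(Fe) = 0.1351 / 2 = 0.06755 mol
m(Fe) = 0.06755 × 55.85 = 3.77 g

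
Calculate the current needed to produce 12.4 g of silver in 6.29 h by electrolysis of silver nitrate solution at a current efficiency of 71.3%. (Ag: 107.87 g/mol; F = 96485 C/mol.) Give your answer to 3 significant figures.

0.687 A

n(Ag) = 12.4 / 107.87 = 0.1150 mol
Ag⁺ + e⁻ → Ag, so n(e⁻) = 0.1150 mol
Q = 0.1150 × 96485 / 0.713 = 15560 C
I = Q / t = 15560 / 22644 s = 0.687 A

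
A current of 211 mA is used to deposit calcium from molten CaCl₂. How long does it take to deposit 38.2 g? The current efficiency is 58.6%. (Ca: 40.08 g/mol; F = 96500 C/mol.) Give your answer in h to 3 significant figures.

413 h

n(Ca) = 38.2 / 40.08 = 0.9531 mol
Ca²⁺ + 2e⁻ → Ca, so n(e⁻) = 2 × 0.9531 = 1.906 mol
Q = 1.906 × 96500 / 0.586 = 3.139×10^5 C
t = Q / I = 3.139×10^5 / 0.211 = 1.488×10^6 s = 413 h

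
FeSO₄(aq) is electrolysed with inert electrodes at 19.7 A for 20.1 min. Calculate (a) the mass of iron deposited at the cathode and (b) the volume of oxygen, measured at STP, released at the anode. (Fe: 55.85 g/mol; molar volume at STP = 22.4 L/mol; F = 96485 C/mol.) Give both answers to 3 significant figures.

6.88 g Fe; 1.38 L O₂

Q = 19.7 × 1206 = 23760 C; n(e⁻) = 23760 / 96485 = 0.2463 mol
Cathode: Fe²⁺ + 2e⁻ → Fe → n(Fe) = 0.2463/2 = 0.1232 mol → 6.88 g
Anode: 2H₂O → O₂ + 4H⁺ + 4e⁻ → n(O₂) = 0.2463/4 = 0.06158 mol → 1.38 L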